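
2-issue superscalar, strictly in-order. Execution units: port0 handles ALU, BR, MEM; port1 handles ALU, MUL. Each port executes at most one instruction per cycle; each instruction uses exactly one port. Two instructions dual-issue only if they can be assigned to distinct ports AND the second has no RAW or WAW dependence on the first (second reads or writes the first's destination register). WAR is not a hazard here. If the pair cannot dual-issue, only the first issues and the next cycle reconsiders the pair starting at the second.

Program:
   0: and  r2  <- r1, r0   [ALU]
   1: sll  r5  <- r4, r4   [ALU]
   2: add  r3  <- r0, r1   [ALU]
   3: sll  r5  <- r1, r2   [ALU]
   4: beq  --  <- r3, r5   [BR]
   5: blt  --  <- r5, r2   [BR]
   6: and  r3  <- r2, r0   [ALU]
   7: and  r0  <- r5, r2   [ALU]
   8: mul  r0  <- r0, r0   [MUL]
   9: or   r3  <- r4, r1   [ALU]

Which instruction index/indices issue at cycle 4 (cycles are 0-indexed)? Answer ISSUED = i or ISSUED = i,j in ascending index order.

c0: i0,i1 and.ALU;sll.ALU  pair
c1: i2,i3 add.ALU;sll.ALU  pair
c2: i4 beq.BR  no-port BR/BR
c3: i5,i6 blt.BR;and.ALU  pair
c4: i7 and.ALU  RAW+WAW r0
c5: i8,i9 mul.MUL;or.ALU  pair

ISSUED = 7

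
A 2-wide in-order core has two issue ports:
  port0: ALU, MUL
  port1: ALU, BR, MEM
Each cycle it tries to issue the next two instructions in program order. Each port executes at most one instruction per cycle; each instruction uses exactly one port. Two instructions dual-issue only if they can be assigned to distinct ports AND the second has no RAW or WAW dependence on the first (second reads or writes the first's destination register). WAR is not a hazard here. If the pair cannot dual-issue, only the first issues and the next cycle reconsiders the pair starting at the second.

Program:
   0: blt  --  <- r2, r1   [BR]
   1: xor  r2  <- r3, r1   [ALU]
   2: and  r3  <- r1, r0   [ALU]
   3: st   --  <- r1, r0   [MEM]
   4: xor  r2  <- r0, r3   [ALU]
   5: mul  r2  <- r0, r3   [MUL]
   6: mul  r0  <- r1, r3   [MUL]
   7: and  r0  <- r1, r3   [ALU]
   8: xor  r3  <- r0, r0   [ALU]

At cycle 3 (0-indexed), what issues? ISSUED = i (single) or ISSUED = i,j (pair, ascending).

t=0 i0,i1:blt+xor ; 2-wide
t=1 i2,i3:and+st ; 2-wide
t=2 i4:xor ; WAW r2
t=3 i5:mul ; no-port MUL/MUL
t=4 i6:mul ; WAW r0
t=5 i7:and ; RAW r0
t=6 i8:xor ; tail

ISSUED = 5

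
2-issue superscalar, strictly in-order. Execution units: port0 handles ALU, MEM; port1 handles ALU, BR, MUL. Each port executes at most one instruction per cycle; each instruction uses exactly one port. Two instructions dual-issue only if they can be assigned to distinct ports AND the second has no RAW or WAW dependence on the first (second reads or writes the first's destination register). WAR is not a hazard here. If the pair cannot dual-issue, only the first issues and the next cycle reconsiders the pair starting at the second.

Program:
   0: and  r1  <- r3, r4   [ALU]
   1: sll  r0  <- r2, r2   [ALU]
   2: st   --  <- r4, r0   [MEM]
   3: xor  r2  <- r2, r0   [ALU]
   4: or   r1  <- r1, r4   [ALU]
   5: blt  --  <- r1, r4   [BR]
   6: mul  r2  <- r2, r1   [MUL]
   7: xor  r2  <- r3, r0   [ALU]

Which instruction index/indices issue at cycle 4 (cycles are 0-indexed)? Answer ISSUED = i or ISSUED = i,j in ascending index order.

ISSUED = 6

[0] i0&i1  and;sll  -- 2-wide
[1] i2&i3  st;xor  -- 2-wide
[2] i4  or  -- RAW r1
[3] i5  blt  -- no-port BR/MUL
[4] i6  mul  -- WAW r2
[5] i7  xor  -- tail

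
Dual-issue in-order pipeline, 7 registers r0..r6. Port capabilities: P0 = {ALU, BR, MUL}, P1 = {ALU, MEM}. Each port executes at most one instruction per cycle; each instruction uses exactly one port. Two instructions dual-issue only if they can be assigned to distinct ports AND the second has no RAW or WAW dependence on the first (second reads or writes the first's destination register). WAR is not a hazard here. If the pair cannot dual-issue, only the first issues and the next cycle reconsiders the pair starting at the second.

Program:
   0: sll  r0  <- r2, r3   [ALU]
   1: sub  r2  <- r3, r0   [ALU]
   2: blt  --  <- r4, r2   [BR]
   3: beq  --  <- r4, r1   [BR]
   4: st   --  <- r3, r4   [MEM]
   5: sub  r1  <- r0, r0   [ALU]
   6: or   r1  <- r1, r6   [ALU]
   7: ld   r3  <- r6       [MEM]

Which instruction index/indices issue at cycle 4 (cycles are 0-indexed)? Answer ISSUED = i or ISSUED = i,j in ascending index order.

c0: i0 sll.ALU  RAW r0
c1: i1 sub.ALU  RAW r2
c2: i2 blt.BR  no-port BR/BR
c3: i3+i4 beq.BR/st.MEM  pair
c4: i5 sub.ALU  RAW+WAW r1
c5: i6+i7 or.ALU/ld.MEM  pair

ISSUED = 5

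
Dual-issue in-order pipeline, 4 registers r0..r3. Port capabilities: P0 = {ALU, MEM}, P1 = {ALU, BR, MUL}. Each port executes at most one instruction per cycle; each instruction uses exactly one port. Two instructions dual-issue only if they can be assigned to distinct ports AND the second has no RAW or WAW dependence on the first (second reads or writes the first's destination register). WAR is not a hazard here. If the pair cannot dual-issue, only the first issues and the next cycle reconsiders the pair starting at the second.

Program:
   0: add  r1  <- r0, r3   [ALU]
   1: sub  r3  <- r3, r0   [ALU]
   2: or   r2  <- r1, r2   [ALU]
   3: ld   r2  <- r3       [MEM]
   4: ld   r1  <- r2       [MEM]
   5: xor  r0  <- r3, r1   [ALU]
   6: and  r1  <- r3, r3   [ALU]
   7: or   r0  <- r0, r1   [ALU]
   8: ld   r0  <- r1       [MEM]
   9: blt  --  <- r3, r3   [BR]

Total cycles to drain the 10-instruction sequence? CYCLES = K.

CYCLES = 7

  cy0 -> i0,i1 (add.ALU sub.ALU) pair
  cy1 -> i2 (or.ALU) WAW r2
  cy2 -> i3 (ld.MEM) no-port MEM/MEM
  cy3 -> i4 (ld.MEM) RAW r1
  cy4 -> i5,i6 (xor.ALU and.ALU) pair
  cy5 -> i7 (or.ALU) WAW r0
  cy6 -> i8,i9 (ld.MEM blt.BR) pair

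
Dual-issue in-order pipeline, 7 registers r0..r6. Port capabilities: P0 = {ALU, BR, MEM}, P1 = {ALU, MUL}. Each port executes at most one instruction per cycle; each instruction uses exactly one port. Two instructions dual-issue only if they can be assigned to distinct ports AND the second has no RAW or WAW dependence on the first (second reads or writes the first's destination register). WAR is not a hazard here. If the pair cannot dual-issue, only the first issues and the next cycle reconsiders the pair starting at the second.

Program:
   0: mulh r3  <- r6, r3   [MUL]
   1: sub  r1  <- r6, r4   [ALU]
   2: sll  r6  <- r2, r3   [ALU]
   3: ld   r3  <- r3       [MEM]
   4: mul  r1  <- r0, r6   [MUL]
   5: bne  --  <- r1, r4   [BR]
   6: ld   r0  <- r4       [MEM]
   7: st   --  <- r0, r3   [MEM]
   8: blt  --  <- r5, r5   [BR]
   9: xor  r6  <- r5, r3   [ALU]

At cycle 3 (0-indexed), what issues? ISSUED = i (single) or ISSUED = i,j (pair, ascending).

ISSUED = 5

0. mulh sub @i0+i1  | 2-wide
1. sll ld @i2+i3  | 2-wide
2. mul @i4  | RAW r1
3. bne @i5  | no-port BR/MEM
4. ld @i6  | no-port MEM/MEM
5. st @i7  | no-port MEM/BR
6. blt xor @i8+i9  | 2-wide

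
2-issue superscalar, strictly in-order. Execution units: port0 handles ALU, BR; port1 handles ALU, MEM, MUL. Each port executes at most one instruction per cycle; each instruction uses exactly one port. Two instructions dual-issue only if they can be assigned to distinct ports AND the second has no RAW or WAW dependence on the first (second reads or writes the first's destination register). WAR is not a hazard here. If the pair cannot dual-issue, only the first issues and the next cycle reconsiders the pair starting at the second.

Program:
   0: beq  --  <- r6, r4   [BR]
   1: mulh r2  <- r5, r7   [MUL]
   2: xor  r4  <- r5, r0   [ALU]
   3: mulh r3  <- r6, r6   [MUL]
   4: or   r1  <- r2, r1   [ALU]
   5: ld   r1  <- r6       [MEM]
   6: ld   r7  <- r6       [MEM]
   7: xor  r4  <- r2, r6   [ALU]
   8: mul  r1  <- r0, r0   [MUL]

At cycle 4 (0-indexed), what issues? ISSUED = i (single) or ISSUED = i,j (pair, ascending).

0. beq mulh @i0+i1  | dual
1. xor mulh @i2+i3  | dual
2. or @i4  | WAW r1
3. ld @i5  | no-port MEM/MEM
4. ld xor @i6+i7  | dual
5. mul @i8  | tail

ISSUED = 6,7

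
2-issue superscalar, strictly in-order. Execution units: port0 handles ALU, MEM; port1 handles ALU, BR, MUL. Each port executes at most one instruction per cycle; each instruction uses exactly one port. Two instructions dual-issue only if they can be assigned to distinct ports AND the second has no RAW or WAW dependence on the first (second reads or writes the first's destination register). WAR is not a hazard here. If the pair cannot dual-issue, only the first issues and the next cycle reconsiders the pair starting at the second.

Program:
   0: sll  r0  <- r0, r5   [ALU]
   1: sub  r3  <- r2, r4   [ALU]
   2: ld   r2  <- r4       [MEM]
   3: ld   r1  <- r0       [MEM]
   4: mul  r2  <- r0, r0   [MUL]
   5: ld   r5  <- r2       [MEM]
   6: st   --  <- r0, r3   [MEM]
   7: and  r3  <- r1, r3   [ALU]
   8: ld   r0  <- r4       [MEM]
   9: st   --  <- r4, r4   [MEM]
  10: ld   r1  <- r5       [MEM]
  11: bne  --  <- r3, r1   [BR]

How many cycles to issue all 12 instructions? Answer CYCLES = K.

CYCLES = 9

t=0 i0+i1:sll sub ; 2-wide
t=1 i2:ld ; no-port MEM/MEM
t=2 i3+i4:ld mul ; 2-wide
t=3 i5:ld ; no-port MEM/MEM
t=4 i6+i7:st and ; 2-wide
t=5 i8:ld ; no-port MEM/MEM
t=6 i9:st ; no-port MEM/MEM
t=7 i10:ld ; RAW r1
t=8 i11:bne ; tail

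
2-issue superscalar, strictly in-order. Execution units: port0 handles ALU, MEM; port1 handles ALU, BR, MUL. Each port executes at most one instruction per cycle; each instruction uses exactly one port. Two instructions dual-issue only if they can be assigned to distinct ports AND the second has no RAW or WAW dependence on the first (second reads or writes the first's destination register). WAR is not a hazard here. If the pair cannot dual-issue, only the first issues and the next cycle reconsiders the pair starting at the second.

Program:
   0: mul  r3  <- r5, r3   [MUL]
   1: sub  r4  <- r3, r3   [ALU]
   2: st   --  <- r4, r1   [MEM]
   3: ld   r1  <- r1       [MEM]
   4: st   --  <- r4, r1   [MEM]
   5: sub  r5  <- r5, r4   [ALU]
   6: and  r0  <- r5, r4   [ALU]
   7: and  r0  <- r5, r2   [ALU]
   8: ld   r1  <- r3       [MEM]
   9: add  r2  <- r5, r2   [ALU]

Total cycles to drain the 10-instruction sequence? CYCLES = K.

CYCLES = 8

c0: i0 mul  RAW r3
c1: i1 sub  RAW r4
c2: i2 st  no-port MEM/MEM
c3: i3 ld  no-port MEM/MEM
c4: i4+i5 st sub  2-wide
c5: i6 and  WAW r0
c6: i7+i8 and ld  2-wide
c7: i9 add  tail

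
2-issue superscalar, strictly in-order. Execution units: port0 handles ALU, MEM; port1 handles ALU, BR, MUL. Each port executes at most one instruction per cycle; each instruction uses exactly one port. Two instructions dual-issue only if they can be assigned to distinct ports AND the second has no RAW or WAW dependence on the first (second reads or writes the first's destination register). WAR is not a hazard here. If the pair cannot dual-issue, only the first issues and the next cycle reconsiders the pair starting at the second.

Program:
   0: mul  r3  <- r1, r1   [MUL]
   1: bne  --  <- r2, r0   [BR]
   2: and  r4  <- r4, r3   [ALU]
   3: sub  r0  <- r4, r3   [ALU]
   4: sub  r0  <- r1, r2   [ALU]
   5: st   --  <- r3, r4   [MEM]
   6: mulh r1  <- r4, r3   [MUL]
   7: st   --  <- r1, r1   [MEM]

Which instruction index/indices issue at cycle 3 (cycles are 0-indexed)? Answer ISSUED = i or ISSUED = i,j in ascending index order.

ISSUED = 4,5

t=0 i0:mul.MUL ; no-port MUL/BR
t=1 i1,i2:bne.BR+and.ALU ; dual
t=2 i3:sub.ALU ; WAW r0
t=3 i4,i5:sub.ALU+st.MEM ; dual
t=4 i6:mulh.MUL ; RAW r1
t=5 i7:st.MEM ; tail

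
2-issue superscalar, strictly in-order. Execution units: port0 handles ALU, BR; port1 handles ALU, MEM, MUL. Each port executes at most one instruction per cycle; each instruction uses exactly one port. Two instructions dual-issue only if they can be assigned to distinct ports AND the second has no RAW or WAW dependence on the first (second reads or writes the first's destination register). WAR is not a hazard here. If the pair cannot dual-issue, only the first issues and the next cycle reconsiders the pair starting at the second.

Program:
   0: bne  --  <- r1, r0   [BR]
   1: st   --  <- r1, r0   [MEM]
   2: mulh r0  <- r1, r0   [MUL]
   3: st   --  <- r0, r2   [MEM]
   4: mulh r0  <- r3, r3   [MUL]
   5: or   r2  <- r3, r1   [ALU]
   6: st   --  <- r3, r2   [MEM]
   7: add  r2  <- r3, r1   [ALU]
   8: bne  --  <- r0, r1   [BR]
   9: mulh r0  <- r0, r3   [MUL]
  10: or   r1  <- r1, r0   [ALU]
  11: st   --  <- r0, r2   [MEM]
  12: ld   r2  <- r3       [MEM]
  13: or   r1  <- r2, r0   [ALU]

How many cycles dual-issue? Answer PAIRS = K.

t=0 i0/i1:bne/st ; pair
t=1 i2:mulh ; no-port MUL/MEM
t=2 i3:st ; no-port MEM/MUL
t=3 i4/i5:mulh/or ; pair
t=4 i6/i7:st/add ; pair
t=5 i8/i9:bne/mulh ; pair
t=6 i10/i11:or/st ; pair
t=7 i12:ld ; RAW r2
t=8 i13:or ; tail

PAIRS = 5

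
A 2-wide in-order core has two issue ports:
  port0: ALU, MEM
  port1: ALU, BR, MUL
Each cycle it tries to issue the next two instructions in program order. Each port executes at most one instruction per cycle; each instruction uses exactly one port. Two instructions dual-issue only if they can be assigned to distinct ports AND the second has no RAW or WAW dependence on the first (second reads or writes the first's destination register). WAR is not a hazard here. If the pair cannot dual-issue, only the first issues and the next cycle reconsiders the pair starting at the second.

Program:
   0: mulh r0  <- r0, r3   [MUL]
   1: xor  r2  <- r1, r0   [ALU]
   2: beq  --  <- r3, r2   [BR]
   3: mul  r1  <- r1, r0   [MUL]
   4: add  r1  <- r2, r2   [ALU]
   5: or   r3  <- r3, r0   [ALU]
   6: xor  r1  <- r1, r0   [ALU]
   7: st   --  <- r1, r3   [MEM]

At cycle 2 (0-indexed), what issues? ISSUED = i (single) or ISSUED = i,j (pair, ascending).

ISSUED = 2

0. mulh @i0  | RAW r0
1. xor @i1  | RAW r2
2. beq @i2  | no-port BR/MUL
3. mul @i3  | WAW r1
4. add+or @i4,i5  | pair
5. xor @i6  | RAW r1
6. st @i7  | tail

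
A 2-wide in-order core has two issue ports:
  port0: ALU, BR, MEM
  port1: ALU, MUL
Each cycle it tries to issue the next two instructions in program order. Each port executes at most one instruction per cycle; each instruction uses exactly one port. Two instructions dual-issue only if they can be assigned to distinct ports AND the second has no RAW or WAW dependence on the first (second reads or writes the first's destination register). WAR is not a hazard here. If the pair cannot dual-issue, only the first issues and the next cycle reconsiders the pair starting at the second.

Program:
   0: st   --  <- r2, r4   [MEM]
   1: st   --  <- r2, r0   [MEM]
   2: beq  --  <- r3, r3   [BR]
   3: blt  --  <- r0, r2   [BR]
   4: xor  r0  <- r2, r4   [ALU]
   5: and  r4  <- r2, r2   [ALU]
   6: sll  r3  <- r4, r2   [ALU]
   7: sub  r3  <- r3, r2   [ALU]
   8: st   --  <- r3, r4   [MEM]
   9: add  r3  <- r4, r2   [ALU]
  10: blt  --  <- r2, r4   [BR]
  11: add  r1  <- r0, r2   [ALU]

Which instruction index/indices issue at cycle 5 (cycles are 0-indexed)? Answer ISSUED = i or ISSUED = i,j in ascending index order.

[0] i0  st.MEM  -- no-port MEM/MEM
[1] i1  st.MEM  -- no-port MEM/BR
[2] i2  beq.BR  -- no-port BR/BR
[3] i3&i4  blt.BR/xor.ALU  -- 2-wide
[4] i5  and.ALU  -- RAW r4
[5] i6  sll.ALU  -- RAW+WAW r3
[6] i7  sub.ALU  -- RAW r3
[7] i8&i9  st.MEM/add.ALU  -- 2-wide
[8] i10&i11  blt.BR/add.ALU  -- 2-wide

ISSUED = 6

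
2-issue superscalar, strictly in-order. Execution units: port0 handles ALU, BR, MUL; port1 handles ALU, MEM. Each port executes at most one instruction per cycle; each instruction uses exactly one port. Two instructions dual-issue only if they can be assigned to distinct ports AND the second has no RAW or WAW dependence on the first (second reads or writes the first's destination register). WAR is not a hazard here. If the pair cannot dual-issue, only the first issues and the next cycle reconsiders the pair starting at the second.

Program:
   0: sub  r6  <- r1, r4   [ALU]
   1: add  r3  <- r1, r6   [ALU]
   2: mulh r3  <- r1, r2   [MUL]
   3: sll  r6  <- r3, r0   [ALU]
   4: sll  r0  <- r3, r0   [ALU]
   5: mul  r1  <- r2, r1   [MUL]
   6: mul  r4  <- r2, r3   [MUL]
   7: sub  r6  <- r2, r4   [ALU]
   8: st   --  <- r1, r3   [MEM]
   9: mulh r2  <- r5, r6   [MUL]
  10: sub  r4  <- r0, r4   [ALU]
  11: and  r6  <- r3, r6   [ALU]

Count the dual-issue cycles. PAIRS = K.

0. sub @i0  | RAW r6
1. add @i1  | WAW r3
2. mulh @i2  | RAW r3
3. sll sll @i3+i4  | dual
4. mul @i5  | no-port MUL/MUL
5. mul @i6  | RAW r4
6. sub st @i7+i8  | dual
7. mulh sub @i9+i10  | dual
8. and @i11  | tail

PAIRS = 3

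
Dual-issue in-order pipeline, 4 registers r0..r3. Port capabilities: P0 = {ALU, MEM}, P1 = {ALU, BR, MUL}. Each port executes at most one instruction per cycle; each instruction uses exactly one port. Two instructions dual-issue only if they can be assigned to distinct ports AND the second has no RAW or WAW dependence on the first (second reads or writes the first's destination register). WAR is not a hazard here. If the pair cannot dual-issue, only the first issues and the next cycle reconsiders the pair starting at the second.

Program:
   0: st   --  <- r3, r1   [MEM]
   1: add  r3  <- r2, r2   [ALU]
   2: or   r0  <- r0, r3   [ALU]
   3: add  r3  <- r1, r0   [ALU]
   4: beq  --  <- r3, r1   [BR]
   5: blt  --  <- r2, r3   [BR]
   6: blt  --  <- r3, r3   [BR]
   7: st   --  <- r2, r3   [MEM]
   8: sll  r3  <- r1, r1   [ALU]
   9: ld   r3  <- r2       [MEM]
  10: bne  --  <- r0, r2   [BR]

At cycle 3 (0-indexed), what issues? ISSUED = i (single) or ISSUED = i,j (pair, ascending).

0. st.MEM add.ALU @i0,i1  | 2-wide
1. or.ALU @i2  | RAW r0
2. add.ALU @i3  | RAW r3
3. beq.BR @i4  | no-port BR/BR
4. blt.BR @i5  | no-port BR/BR
5. blt.BR st.MEM @i6,i7  | 2-wide
6. sll.ALU @i8  | WAW r3
7. ld.MEM bne.BR @i9,i10  | 2-wide

ISSUED = 4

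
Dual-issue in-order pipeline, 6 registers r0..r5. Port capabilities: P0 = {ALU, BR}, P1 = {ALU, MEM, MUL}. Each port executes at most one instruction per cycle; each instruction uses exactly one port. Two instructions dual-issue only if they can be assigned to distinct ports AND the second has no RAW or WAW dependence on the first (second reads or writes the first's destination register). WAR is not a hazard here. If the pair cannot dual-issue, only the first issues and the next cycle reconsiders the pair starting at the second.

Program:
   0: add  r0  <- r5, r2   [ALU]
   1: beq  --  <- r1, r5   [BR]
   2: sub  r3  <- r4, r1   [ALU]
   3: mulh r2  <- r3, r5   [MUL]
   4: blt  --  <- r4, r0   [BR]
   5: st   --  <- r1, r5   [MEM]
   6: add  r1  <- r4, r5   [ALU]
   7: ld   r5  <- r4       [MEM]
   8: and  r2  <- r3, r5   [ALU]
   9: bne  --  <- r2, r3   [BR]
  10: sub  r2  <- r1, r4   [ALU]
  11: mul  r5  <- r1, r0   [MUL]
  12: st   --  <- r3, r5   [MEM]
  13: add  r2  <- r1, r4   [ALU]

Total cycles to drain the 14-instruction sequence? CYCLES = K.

CYCLES = 9

#0 head=0: add.ALU;beq.BR i0+i1 pair
#1 head=2: sub.ALU i2 RAW r3
#2 head=3: mulh.MUL;blt.BR i3+i4 pair
#3 head=5: st.MEM;add.ALU i5+i6 pair
#4 head=7: ld.MEM i7 RAW r5
#5 head=8: and.ALU i8 RAW r2
#6 head=9: bne.BR;sub.ALU i9+i10 pair
#7 head=11: mul.MUL i11 no-port MUL/MEM
#8 head=12: st.MEM;add.ALU i12+i13 pair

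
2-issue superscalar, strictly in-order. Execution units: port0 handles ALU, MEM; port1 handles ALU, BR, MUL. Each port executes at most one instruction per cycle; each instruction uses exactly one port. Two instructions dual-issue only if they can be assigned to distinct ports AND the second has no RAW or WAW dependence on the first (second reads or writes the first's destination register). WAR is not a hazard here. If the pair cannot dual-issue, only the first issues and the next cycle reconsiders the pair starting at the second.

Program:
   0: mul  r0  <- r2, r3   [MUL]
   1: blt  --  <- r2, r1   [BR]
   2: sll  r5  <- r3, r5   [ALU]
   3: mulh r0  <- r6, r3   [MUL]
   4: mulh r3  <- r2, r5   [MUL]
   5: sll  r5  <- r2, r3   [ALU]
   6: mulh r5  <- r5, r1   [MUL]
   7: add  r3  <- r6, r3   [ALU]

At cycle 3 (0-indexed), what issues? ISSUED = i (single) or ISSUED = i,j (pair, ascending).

c0: i0 mul.MUL  no-port MUL/BR
c1: i1+i2 blt.BR/sll.ALU  pair
c2: i3 mulh.MUL  no-port MUL/MUL
c3: i4 mulh.MUL  RAW r3
c4: i5 sll.ALU  RAW+WAW r5
c5: i6+i7 mulh.MUL/add.ALU  pair

ISSUED = 4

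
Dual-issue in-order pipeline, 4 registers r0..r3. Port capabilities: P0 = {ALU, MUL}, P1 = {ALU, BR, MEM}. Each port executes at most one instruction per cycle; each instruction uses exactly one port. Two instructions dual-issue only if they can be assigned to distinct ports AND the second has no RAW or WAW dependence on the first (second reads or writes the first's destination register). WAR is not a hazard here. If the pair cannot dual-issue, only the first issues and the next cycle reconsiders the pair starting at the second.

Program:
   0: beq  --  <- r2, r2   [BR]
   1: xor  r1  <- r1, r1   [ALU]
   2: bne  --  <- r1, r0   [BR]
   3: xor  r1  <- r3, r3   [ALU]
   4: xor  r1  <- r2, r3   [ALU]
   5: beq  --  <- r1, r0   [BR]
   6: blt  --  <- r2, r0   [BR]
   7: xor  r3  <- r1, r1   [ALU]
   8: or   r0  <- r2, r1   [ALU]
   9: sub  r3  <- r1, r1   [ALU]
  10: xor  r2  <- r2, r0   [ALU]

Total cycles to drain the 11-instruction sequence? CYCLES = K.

[0] i0,i1  beq.BR/xor.ALU  -- dual
[1] i2,i3  bne.BR/xor.ALU  -- dual
[2] i4  xor.ALU  -- RAW r1
[3] i5  beq.BR  -- no-port BR/BR
[4] i6,i7  blt.BR/xor.ALU  -- dual
[5] i8,i9  or.ALU/sub.ALU  -- dual
[6] i10  xor.ALU  -- tail

CYCLES = 7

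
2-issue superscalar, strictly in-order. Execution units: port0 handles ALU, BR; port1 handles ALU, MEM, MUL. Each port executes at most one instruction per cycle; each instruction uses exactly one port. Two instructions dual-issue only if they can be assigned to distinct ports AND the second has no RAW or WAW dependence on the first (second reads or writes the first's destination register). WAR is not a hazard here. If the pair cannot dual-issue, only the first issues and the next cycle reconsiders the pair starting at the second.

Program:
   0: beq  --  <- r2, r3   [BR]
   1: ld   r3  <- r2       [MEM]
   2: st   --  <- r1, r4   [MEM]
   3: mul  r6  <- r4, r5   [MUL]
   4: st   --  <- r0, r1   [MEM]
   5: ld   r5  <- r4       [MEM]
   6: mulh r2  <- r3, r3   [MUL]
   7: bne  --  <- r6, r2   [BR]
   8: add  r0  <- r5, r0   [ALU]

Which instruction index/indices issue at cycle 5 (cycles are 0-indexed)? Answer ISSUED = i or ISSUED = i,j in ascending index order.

t=0 i0+i1:beq.BR/ld.MEM ; pair
t=1 i2:st.MEM ; no-port MEM/MUL
t=2 i3:mul.MUL ; no-port MUL/MEM
t=3 i4:st.MEM ; no-port MEM/MEM
t=4 i5:ld.MEM ; no-port MEM/MUL
t=5 i6:mulh.MUL ; RAW r2
t=6 i7+i8:bne.BR/add.ALU ; pair

ISSUED = 6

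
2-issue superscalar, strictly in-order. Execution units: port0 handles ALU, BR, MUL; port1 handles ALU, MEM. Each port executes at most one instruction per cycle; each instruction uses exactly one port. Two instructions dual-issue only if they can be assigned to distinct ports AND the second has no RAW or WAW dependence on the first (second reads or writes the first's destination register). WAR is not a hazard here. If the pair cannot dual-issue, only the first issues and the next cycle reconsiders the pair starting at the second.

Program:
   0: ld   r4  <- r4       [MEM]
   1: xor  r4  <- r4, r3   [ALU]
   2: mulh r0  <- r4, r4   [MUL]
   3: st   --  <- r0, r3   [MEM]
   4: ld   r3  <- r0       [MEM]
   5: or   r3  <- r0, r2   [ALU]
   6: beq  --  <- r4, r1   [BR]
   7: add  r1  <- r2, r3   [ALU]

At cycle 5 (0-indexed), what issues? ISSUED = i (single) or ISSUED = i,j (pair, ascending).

c0: i0 ld  RAW+WAW r4
c1: i1 xor  RAW r4
c2: i2 mulh  RAW r0
c3: i3 st  no-port MEM/MEM
c4: i4 ld  WAW r3
c5: i5/i6 or+beq  dual
c6: i7 add  tail

ISSUED = 5,6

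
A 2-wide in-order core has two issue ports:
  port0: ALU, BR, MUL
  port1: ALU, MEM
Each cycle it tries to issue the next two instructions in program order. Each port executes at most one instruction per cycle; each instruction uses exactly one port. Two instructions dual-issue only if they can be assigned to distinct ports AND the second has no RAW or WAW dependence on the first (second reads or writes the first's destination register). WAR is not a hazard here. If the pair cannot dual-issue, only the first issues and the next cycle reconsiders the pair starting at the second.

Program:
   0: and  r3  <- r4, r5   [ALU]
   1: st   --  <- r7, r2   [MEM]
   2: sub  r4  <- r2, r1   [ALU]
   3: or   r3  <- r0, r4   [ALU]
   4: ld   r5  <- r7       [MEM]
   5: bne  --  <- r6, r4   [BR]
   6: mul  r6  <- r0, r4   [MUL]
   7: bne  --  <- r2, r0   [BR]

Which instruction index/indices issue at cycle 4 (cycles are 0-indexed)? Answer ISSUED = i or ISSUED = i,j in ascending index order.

ISSUED = 6

0. and/st @i0/i1  | 2-wide
1. sub @i2  | RAW r4
2. or/ld @i3/i4  | 2-wide
3. bne @i5  | no-port BR/MUL
4. mul @i6  | no-port MUL/BR
5. bne @i7  | tail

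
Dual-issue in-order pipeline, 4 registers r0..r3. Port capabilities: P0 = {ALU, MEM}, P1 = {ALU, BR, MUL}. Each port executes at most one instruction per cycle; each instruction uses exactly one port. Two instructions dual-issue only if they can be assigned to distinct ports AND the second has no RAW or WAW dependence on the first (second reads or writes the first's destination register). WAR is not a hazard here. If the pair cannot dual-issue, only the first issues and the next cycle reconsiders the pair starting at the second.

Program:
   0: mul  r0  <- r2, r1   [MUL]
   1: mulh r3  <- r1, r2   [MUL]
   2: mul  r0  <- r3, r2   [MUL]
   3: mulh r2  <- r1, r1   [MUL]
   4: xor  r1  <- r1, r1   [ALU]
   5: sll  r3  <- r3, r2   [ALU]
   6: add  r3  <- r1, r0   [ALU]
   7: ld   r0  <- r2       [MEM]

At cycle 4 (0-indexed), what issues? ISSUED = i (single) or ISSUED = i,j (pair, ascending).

  cy0 -> i0 (mul) no-port MUL/MUL
  cy1 -> i1 (mulh) no-port MUL/MUL
  cy2 -> i2 (mul) no-port MUL/MUL
  cy3 -> i3+i4 (mulh/xor) 2-wide
  cy4 -> i5 (sll) WAW r3
  cy5 -> i6+i7 (add/ld) 2-wide

ISSUED = 5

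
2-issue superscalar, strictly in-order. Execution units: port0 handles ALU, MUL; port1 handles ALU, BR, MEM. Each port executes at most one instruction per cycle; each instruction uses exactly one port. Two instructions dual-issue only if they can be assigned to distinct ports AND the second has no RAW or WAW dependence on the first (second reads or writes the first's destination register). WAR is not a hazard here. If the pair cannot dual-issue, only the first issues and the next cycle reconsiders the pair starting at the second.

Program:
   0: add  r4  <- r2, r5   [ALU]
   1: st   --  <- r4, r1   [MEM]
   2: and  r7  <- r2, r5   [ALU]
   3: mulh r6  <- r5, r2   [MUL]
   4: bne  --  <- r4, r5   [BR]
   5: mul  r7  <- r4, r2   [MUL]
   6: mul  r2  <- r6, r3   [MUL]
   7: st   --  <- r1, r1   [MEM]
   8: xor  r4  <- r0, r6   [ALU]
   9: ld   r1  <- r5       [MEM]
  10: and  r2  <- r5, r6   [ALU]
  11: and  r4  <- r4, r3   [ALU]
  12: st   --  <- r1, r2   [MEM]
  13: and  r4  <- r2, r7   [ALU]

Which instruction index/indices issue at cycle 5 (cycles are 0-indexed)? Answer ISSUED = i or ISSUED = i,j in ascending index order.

ISSUED = 8,9

[0] i0  add  -- RAW r4
[1] i1,i2  st and  -- 2-wide
[2] i3,i4  mulh bne  -- 2-wide
[3] i5  mul  -- no-port MUL/MUL
[4] i6,i7  mul st  -- 2-wide
[5] i8,i9  xor ld  -- 2-wide
[6] i10,i11  and and  -- 2-wide
[7] i12,i13  st and  -- 2-wide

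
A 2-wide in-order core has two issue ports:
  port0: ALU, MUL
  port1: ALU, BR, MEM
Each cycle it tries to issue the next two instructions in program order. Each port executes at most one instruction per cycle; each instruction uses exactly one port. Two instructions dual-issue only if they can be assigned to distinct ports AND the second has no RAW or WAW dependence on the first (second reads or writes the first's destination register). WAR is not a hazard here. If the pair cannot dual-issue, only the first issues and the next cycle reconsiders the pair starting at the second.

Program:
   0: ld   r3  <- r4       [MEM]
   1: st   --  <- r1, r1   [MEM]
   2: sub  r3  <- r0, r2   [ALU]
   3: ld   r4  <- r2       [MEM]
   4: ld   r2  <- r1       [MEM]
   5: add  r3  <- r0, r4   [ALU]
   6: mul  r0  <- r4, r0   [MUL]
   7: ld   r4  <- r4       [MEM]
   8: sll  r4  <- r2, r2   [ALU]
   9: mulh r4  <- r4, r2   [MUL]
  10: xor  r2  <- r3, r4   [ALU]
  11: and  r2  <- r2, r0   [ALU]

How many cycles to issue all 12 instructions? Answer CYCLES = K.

  cy0 -> i0 (ld.MEM) no-port MEM/MEM
  cy1 -> i1&i2 (st.MEM+sub.ALU) pair
  cy2 -> i3 (ld.MEM) no-port MEM/MEM
  cy3 -> i4&i5 (ld.MEM+add.ALU) pair
  cy4 -> i6&i7 (mul.MUL+ld.MEM) pair
  cy5 -> i8 (sll.ALU) RAW+WAW r4
  cy6 -> i9 (mulh.MUL) RAW r4
  cy7 -> i10 (xor.ALU) RAW+WAW r2
  cy8 -> i11 (and.ALU) tail

CYCLES = 9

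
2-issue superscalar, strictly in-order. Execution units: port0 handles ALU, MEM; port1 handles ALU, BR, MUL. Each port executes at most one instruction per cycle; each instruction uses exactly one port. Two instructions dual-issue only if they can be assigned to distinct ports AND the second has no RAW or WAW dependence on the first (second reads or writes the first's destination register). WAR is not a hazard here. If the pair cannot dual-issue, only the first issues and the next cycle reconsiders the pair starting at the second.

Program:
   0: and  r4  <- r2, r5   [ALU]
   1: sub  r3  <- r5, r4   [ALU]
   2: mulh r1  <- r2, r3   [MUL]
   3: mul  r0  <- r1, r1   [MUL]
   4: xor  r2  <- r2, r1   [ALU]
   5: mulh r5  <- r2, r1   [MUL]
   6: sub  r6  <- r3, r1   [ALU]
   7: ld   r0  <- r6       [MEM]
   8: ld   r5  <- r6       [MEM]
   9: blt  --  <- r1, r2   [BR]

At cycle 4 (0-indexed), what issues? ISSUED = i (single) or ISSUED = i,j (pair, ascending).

ISSUED = 5,6

c0: i0 and  RAW r4
c1: i1 sub  RAW r3
c2: i2 mulh  no-port MUL/MUL
c3: i3/i4 mul+xor  dual
c4: i5/i6 mulh+sub  dual
c5: i7 ld  no-port MEM/MEM
c6: i8/i9 ld+blt  dual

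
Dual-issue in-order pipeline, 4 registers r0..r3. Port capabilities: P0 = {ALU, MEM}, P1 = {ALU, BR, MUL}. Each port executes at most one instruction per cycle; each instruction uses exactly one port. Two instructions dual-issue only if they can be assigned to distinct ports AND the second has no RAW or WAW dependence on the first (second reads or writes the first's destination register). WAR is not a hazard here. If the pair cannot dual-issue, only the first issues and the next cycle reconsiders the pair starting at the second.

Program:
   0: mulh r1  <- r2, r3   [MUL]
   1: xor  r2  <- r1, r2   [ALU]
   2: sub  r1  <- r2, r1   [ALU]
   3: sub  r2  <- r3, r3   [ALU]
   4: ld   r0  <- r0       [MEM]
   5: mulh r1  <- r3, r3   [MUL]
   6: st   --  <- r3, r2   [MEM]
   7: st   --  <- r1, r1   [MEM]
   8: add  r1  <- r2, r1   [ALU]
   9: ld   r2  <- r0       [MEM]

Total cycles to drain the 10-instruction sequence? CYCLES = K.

t=0 i0:mulh ; RAW r1
t=1 i1:xor ; RAW r2
t=2 i2,i3:sub sub ; 2-wide
t=3 i4,i5:ld mulh ; 2-wide
t=4 i6:st ; no-port MEM/MEM
t=5 i7,i8:st add ; 2-wide
t=6 i9:ld ; tail

CYCLES = 7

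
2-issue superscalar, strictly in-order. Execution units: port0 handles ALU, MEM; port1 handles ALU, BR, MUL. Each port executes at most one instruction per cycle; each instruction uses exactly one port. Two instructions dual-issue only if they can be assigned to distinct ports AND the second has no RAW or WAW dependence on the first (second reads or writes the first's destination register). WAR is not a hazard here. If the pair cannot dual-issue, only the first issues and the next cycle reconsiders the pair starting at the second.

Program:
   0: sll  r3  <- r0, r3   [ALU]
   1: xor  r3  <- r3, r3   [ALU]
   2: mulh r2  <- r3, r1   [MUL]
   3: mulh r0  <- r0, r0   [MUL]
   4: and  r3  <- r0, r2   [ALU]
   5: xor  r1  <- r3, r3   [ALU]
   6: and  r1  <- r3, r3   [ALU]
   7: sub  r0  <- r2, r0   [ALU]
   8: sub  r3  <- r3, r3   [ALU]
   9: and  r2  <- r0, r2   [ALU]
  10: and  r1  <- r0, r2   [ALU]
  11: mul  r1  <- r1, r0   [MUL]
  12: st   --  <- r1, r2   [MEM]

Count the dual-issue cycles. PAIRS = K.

PAIRS = 2

t=0 i0:sll.ALU ; RAW+WAW r3
t=1 i1:xor.ALU ; RAW r3
t=2 i2:mulh.MUL ; no-port MUL/MUL
t=3 i3:mulh.MUL ; RAW r0
t=4 i4:and.ALU ; RAW r3
t=5 i5:xor.ALU ; WAW r1
t=6 i6/i7:and.ALU/sub.ALU ; 2-wide
t=7 i8/i9:sub.ALU/and.ALU ; 2-wide
t=8 i10:and.ALU ; RAW+WAW r1
t=9 i11:mul.MUL ; RAW r1
t=10 i12:st.MEM ; tail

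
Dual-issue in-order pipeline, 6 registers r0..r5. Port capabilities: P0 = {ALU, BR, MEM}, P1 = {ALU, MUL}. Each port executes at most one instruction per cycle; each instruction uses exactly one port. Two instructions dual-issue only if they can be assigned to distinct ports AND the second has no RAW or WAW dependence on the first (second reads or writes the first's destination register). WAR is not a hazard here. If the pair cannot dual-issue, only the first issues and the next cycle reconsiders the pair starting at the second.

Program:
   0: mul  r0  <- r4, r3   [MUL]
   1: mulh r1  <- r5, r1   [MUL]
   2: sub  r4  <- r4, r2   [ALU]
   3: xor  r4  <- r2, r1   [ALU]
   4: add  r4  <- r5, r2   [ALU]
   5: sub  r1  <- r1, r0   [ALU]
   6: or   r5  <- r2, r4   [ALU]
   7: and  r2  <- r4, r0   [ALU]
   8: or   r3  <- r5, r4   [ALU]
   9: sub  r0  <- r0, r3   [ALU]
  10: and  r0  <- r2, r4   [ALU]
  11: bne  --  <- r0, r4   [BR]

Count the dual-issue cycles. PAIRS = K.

PAIRS = 3

0. mul.MUL @i0  | no-port MUL/MUL
1. mulh.MUL+sub.ALU @i1,i2  | dual
2. xor.ALU @i3  | WAW r4
3. add.ALU+sub.ALU @i4,i5  | dual
4. or.ALU+and.ALU @i6,i7  | dual
5. or.ALU @i8  | RAW r3
6. sub.ALU @i9  | WAW r0
7. and.ALU @i10  | RAW r0
8. bne.BR @i11  | tail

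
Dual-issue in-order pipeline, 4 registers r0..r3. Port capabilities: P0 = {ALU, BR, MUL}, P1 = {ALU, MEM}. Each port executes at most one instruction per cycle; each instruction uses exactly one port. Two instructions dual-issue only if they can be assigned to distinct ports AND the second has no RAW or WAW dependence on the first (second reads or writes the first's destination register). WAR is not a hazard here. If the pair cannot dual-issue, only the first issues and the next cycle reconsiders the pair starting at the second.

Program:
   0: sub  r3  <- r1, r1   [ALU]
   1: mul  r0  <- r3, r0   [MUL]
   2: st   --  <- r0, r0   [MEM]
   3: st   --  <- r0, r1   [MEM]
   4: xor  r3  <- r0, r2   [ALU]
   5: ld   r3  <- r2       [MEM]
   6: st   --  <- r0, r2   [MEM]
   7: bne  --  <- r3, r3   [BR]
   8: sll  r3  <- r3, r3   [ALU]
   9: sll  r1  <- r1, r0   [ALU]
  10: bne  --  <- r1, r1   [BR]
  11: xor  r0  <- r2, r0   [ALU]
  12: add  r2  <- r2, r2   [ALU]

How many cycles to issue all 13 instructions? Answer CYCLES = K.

c0: i0 sub.ALU  RAW r3
c1: i1 mul.MUL  RAW r0
c2: i2 st.MEM  no-port MEM/MEM
c3: i3+i4 st.MEM+xor.ALU  2-wide
c4: i5 ld.MEM  no-port MEM/MEM
c5: i6+i7 st.MEM+bne.BR  2-wide
c6: i8+i9 sll.ALU+sll.ALU  2-wide
c7: i10+i11 bne.BR+xor.ALU  2-wide
c8: i12 add.ALU  tail

CYCLES = 9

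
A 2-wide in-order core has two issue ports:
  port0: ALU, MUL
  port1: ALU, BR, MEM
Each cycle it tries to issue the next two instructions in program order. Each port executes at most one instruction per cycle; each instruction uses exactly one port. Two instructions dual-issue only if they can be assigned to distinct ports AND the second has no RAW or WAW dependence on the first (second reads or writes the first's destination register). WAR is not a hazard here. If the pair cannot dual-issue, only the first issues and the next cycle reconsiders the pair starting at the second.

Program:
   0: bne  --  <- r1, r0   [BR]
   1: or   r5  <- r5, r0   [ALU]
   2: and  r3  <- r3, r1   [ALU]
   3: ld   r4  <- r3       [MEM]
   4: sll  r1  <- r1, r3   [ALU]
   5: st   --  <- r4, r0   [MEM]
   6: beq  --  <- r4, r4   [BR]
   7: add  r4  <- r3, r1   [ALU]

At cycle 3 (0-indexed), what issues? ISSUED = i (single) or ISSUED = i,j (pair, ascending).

ISSUED = 5

0. bne+or @i0&i1  | pair
1. and @i2  | RAW r3
2. ld+sll @i3&i4  | pair
3. st @i5  | no-port MEM/BR
4. beq+add @i6&i7  | pair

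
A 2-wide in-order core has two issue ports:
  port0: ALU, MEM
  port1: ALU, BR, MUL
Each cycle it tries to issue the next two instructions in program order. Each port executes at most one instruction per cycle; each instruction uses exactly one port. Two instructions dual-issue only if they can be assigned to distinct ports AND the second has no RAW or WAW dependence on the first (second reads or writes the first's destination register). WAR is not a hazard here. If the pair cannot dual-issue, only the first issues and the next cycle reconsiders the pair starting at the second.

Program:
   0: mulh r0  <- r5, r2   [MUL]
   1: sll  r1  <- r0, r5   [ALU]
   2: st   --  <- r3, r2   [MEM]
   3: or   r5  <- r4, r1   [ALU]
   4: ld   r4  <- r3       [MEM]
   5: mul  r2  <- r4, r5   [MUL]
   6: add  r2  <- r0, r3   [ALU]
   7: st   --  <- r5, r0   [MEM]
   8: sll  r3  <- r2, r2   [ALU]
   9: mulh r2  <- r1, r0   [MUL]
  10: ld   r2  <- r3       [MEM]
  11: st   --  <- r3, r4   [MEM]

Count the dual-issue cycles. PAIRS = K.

#0 head=0: mulh i0 RAW r0
#1 head=1: sll st i1+i2 2-wide
#2 head=3: or ld i3+i4 2-wide
#3 head=5: mul i5 WAW r2
#4 head=6: add st i6+i7 2-wide
#5 head=8: sll mulh i8+i9 2-wide
#6 head=10: ld i10 no-port MEM/MEM
#7 head=11: st i11 tail

PAIRS = 4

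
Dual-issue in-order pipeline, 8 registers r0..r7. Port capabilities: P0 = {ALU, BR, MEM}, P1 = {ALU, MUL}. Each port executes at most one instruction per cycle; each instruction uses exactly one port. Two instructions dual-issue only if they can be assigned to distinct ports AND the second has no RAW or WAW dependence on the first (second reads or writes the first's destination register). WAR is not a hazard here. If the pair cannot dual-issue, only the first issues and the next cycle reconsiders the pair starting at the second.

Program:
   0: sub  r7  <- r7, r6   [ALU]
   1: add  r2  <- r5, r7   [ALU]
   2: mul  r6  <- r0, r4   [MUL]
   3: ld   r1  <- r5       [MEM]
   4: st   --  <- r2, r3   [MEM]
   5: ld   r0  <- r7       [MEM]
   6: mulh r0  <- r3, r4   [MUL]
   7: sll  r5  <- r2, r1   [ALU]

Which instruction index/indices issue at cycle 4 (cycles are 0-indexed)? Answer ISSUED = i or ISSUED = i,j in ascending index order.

ISSUED = 5

  cy0 -> i0 (sub.ALU) RAW r7
  cy1 -> i1+i2 (add.ALU;mul.MUL) pair
  cy2 -> i3 (ld.MEM) no-port MEM/MEM
  cy3 -> i4 (st.MEM) no-port MEM/MEM
  cy4 -> i5 (ld.MEM) WAW r0
  cy5 -> i6+i7 (mulh.MUL;sll.ALU) pair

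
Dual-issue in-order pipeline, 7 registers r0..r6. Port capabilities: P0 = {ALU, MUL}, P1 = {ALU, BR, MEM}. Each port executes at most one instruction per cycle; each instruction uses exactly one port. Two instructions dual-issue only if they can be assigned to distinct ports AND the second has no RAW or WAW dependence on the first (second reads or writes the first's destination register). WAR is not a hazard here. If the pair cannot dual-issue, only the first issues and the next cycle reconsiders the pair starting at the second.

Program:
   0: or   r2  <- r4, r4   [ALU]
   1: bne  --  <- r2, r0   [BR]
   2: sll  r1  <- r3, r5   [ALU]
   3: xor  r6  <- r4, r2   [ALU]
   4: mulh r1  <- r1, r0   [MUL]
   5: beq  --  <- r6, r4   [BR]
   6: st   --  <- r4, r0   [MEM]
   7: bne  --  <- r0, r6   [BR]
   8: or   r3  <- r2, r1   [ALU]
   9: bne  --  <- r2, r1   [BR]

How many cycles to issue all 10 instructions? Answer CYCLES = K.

CYCLES = 7

0. or.ALU @i0  | RAW r2
1. bne.BR+sll.ALU @i1+i2  | 2-wide
2. xor.ALU+mulh.MUL @i3+i4  | 2-wide
3. beq.BR @i5  | no-port BR/MEM
4. st.MEM @i6  | no-port MEM/BR
5. bne.BR+or.ALU @i7+i8  | 2-wide
6. bne.BR @i9  | tail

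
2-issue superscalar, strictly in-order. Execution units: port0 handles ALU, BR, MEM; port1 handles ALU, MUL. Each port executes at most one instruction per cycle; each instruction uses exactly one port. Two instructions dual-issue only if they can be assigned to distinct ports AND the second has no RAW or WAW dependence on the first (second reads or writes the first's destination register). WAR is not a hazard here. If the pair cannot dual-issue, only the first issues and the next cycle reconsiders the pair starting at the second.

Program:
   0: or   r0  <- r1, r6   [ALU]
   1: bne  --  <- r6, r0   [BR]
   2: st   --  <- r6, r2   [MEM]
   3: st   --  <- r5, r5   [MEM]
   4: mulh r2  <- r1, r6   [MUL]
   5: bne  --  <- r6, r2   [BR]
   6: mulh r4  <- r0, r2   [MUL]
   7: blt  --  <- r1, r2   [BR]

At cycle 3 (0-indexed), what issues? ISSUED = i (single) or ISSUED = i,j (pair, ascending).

ISSUED = 3,4

t=0 i0:or.ALU ; RAW r0
t=1 i1:bne.BR ; no-port BR/MEM
t=2 i2:st.MEM ; no-port MEM/MEM
t=3 i3/i4:st.MEM;mulh.MUL ; dual
t=4 i5/i6:bne.BR;mulh.MUL ; dual
t=5 i7:blt.BR ; tail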